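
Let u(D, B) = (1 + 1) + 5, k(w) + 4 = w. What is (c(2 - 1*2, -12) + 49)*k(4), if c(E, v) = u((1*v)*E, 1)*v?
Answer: 0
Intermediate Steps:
k(w) = -4 + w
u(D, B) = 7 (u(D, B) = 2 + 5 = 7)
c(E, v) = 7*v
(c(2 - 1*2, -12) + 49)*k(4) = (7*(-12) + 49)*(-4 + 4) = (-84 + 49)*0 = -35*0 = 0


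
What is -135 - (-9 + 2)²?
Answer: -184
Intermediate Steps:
-135 - (-9 + 2)² = -135 - 1*(-7)² = -135 - 1*49 = -135 - 49 = -184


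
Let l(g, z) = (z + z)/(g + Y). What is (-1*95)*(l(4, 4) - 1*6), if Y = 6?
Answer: 494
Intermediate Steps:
l(g, z) = 2*z/(6 + g) (l(g, z) = (z + z)/(g + 6) = (2*z)/(6 + g) = 2*z/(6 + g))
(-1*95)*(l(4, 4) - 1*6) = (-1*95)*(2*4/(6 + 4) - 1*6) = -95*(2*4/10 - 6) = -95*(2*4*(⅒) - 6) = -95*(⅘ - 6) = -95*(-26/5) = 494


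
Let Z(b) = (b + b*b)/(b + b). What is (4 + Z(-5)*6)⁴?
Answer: 4096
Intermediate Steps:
Z(b) = (b + b²)/(2*b) (Z(b) = (b + b²)/((2*b)) = (b + b²)*(1/(2*b)) = (b + b²)/(2*b))
(4 + Z(-5)*6)⁴ = (4 + (½ + (½)*(-5))*6)⁴ = (4 + (½ - 5/2)*6)⁴ = (4 - 2*6)⁴ = (4 - 12)⁴ = (-8)⁴ = 4096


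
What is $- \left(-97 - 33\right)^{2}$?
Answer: $-16900$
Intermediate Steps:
$- \left(-97 - 33\right)^{2} = - \left(-130\right)^{2} = \left(-1\right) 16900 = -16900$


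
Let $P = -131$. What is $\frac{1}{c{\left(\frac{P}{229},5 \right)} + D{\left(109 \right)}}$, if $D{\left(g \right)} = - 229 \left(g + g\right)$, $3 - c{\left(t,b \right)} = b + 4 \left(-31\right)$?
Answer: $- \frac{1}{49800} \approx -2.008 \cdot 10^{-5}$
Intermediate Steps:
$c{\left(t,b \right)} = 127 - b$ ($c{\left(t,b \right)} = 3 - \left(b + 4 \left(-31\right)\right) = 3 - \left(b - 124\right) = 3 - \left(-124 + b\right) = 127 - b$)
$D{\left(g \right)} = - 458 g$ ($D{\left(g \right)} = - 229 \cdot 2 g = - 458 g$)
$\frac{1}{c{\left(\frac{P}{229},5 \right)} + D{\left(109 \right)}} = \frac{1}{\left(127 - 5\right) - 49922} = \frac{1}{122 - 49922} = \frac{1}{-49800} = - \frac{1}{49800}$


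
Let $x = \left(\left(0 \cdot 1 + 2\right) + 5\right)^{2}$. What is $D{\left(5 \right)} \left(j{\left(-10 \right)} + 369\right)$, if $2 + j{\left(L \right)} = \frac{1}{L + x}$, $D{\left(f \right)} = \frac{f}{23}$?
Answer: $\frac{71570}{897} \approx 79.788$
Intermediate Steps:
$D{\left(f \right)} = \frac{f}{23}$ ($D{\left(f \right)} = f \frac{1}{23} = \frac{f}{23}$)
$x = 49$ ($x = \left(\left(0 + 2\right) + 5\right)^{2} = \left(2 + 5\right)^{2} = 7^{2} = 49$)
$j{\left(L \right)} = -2 + \frac{1}{49 + L}$ ($j{\left(L \right)} = -2 + \frac{1}{L + 49} = -2 + \frac{1}{49 + L}$)
$D{\left(5 \right)} \left(j{\left(-10 \right)} + 369\right) = \frac{1}{23} \cdot 5 \left(\frac{-97 - -20}{49 - 10} + 369\right) = \frac{5 \left(\frac{-97 + 20}{39} + 369\right)}{23} = \frac{5 \left(\frac{1}{39} \left(-77\right) + 369\right)}{23} = \frac{5 \left(- \frac{77}{39} + 369\right)}{23} = \frac{5}{23} \cdot \frac{14314}{39} = \frac{71570}{897}$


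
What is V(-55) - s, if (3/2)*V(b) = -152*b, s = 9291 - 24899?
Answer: 63544/3 ≈ 21181.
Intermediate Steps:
s = -15608
V(b) = -304*b/3 (V(b) = 2*(-152*b)/3 = -304*b/3)
V(-55) - s = -304/3*(-55) - 1*(-15608) = 16720/3 + 15608 = 63544/3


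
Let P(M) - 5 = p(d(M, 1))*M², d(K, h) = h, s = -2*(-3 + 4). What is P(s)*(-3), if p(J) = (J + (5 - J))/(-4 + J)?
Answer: 5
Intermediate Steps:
s = -2 (s = -2*1 = -2)
p(J) = 5/(-4 + J)
P(M) = 5 - 5*M²/3 (P(M) = 5 + (5/(-4 + 1))*M² = 5 + (5/(-3))*M² = 5 + (5*(-⅓))*M² = 5 - 5*M²/3)
P(s)*(-3) = (5 - 5/3*(-2)²)*(-3) = (5 - 5/3*4)*(-3) = (5 - 20/3)*(-3) = -5/3*(-3) = 5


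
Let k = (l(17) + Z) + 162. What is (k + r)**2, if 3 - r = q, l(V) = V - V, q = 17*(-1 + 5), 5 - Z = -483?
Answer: 342225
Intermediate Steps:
Z = 488 (Z = 5 - 1*(-483) = 5 + 483 = 488)
q = 68 (q = 17*4 = 68)
l(V) = 0
r = -65 (r = 3 - 1*68 = 3 - 68 = -65)
k = 650 (k = (0 + 488) + 162 = 488 + 162 = 650)
(k + r)**2 = (650 - 65)**2 = 585**2 = 342225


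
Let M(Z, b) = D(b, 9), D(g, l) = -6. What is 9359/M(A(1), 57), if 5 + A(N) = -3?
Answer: -9359/6 ≈ -1559.8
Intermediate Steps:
A(N) = -8 (A(N) = -5 - 3 = -8)
M(Z, b) = -6
9359/M(A(1), 57) = 9359/(-6) = 9359*(-1/6) = -9359/6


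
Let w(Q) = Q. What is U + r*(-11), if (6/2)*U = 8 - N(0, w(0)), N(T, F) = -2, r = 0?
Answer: 10/3 ≈ 3.3333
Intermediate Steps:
U = 10/3 (U = (8 - 1*(-2))/3 = (8 + 2)/3 = (⅓)*10 = 10/3 ≈ 3.3333)
U + r*(-11) = 10/3 + 0*(-11) = 10/3 + 0 = 10/3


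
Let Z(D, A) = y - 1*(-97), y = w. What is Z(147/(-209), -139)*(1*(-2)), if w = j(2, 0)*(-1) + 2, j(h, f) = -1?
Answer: -200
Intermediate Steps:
w = 3 (w = -1*(-1) + 2 = 1 + 2 = 3)
y = 3
Z(D, A) = 100 (Z(D, A) = 3 - 1*(-97) = 3 + 97 = 100)
Z(147/(-209), -139)*(1*(-2)) = 100*(1*(-2)) = 100*(-2) = -200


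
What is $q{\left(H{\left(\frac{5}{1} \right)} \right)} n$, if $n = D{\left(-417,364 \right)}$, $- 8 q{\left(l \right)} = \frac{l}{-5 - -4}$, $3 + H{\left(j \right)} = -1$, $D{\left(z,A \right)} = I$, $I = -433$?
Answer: $\frac{433}{2} \approx 216.5$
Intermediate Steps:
$D{\left(z,A \right)} = -433$
$H{\left(j \right)} = -4$ ($H{\left(j \right)} = -3 - 1 = -4$)
$q{\left(l \right)} = \frac{l}{8}$ ($q{\left(l \right)} = - \frac{l \frac{1}{-5 - -4}}{8} = - \frac{l \frac{1}{-5 + 4}}{8} = - \frac{l \frac{1}{-1}}{8} = - \frac{l \left(-1\right)}{8} = - \frac{\left(-1\right) l}{8} = \frac{l}{8}$)
$n = -433$
$q{\left(H{\left(\frac{5}{1} \right)} \right)} n = \frac{1}{8} \left(-4\right) \left(-433\right) = \left(- \frac{1}{2}\right) \left(-433\right) = \frac{433}{2}$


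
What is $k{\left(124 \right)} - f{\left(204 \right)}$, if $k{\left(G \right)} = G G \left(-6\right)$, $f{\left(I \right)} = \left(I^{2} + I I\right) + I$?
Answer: $-175692$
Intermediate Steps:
$f{\left(I \right)} = I + 2 I^{2}$ ($f{\left(I \right)} = \left(I^{2} + I^{2}\right) + I = 2 I^{2} + I = I + 2 I^{2}$)
$k{\left(G \right)} = - 6 G^{2}$ ($k{\left(G \right)} = G^{2} \left(-6\right) = - 6 G^{2}$)
$k{\left(124 \right)} - f{\left(204 \right)} = - 6 \cdot 124^{2} - 204 \left(1 + 2 \cdot 204\right) = \left(-6\right) 15376 - 204 \left(1 + 408\right) = -92256 - 204 \cdot 409 = -92256 - 83436 = -175692$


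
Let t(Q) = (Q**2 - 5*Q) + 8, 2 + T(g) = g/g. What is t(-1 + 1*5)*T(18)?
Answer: -4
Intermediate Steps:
T(g) = -1 (T(g) = -2 + g/g = -2 + 1 = -1)
t(Q) = 8 + Q**2 - 5*Q
t(-1 + 1*5)*T(18) = (8 + (-1 + 1*5)**2 - 5*(-1 + 1*5))*(-1) = (8 + (-1 + 5)**2 - 5*(-1 + 5))*(-1) = (8 + 4**2 - 5*4)*(-1) = (8 + 16 - 20)*(-1) = 4*(-1) = -4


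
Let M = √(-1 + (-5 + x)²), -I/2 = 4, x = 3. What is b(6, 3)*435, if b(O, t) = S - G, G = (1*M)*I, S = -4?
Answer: -1740 + 3480*√3 ≈ 4287.5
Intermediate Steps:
I = -8 (I = -2*4 = -8)
M = √3 (M = √(-1 + (-5 + 3)²) = √(-1 + (-2)²) = √(-1 + 4) = √3 ≈ 1.7320)
G = -8*√3 (G = (1*√3)*(-8) = √3*(-8) = -8*√3 ≈ -13.856)
b(O, t) = -4 + 8*√3 (b(O, t) = -4 - (-8)*√3 = -4 + 8*√3)
b(6, 3)*435 = (-4 + 8*√3)*435 = -1740 + 3480*√3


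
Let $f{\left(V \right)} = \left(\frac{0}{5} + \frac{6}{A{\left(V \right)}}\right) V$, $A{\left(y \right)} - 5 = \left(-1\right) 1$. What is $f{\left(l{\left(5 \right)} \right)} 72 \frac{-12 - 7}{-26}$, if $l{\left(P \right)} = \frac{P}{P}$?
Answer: $\frac{1026}{13} \approx 78.923$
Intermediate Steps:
$l{\left(P \right)} = 1$
$A{\left(y \right)} = 4$ ($A{\left(y \right)} = 5 - 1 = 4$)
$f{\left(V \right)} = \frac{3 V}{2}$ ($f{\left(V \right)} = \left(\frac{0}{5} + \frac{6}{4}\right) V = \left(0 \cdot \frac{1}{5} + 6 \cdot \frac{1}{4}\right) V = \left(0 + \frac{3}{2}\right) V = \frac{3 V}{2}$)
$f{\left(l{\left(5 \right)} \right)} 72 \frac{-12 - 7}{-26} = \frac{3}{2} \cdot 1 \cdot 72 \frac{-12 - 7}{-26} = \frac{3}{2} \cdot 72 \left(-12 - 7\right) \left(- \frac{1}{26}\right) = 108 \left(\left(-19\right) \left(- \frac{1}{26}\right)\right) = 108 \cdot \frac{19}{26} = \frac{1026}{13}$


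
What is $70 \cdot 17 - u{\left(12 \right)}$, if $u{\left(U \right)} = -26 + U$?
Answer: $1204$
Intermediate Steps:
$70 \cdot 17 - u{\left(12 \right)} = 70 \cdot 17 - \left(-26 + 12\right) = 1190 - -14 = 1190 + 14 = 1204$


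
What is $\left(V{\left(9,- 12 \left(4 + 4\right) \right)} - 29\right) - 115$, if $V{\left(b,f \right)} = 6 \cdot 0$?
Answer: $-144$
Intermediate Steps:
$V{\left(b,f \right)} = 0$
$\left(V{\left(9,- 12 \left(4 + 4\right) \right)} - 29\right) - 115 = \left(0 - 29\right) - 115 = -29 - 115 = -144$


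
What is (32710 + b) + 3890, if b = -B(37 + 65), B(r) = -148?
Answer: 36748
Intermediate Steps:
b = 148 (b = -1*(-148) = 148)
(32710 + b) + 3890 = (32710 + 148) + 3890 = 32858 + 3890 = 36748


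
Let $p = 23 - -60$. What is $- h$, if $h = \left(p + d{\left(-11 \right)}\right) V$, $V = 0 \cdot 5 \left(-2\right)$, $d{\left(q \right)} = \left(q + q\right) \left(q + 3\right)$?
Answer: $0$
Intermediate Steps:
$p = 83$ ($p = 23 + 60 = 83$)
$d{\left(q \right)} = 2 q \left(3 + q\right)$
$V = 0$ ($V = 0 \left(-2\right) = 0$)
$h = 0$ ($h = \left(83 + 2 \left(-11\right) \left(3 - 11\right)\right) 0 = \left(83 + 2 \left(-11\right) \left(-8\right)\right) 0 = \left(83 + 176\right) 0 = 259 \cdot 0 = 0$)
$- h = \left(-1\right) 0 = 0$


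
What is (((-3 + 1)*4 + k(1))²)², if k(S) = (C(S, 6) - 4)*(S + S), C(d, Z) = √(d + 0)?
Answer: 38416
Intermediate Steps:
C(d, Z) = √d
k(S) = 2*S*(-4 + √S) (k(S) = (√S - 4)*(S + S) = (-4 + √S)*(2*S) = 2*S*(-4 + √S))
(((-3 + 1)*4 + k(1))²)² = (((-3 + 1)*4 + 2*1*(-4 + √1))²)² = ((-2*4 + 2*1*(-4 + 1))²)² = ((-8 + 2*1*(-3))²)² = ((-8 - 6)²)² = ((-14)²)² = 196² = 38416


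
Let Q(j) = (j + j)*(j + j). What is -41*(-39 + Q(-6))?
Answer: -4305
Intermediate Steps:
Q(j) = 4*j² (Q(j) = (2*j)*(2*j) = 4*j²)
-41*(-39 + Q(-6)) = -41*(-39 + 4*(-6)²) = -41*(-39 + 4*36) = -41*(-39 + 144) = -41*105 = -4305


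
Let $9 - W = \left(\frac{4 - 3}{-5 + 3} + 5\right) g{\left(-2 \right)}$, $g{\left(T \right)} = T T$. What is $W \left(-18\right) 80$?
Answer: $12960$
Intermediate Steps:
$g{\left(T \right)} = T^{2}$
$W = -9$ ($W = 9 - \left(\frac{4 - 3}{-5 + 3} + 5\right) \left(-2\right)^{2} = 9 - \left(1 \frac{1}{-2} + 5\right) 4 = 9 - \left(1 \left(- \frac{1}{2}\right) + 5\right) 4 = 9 - \left(- \frac{1}{2} + 5\right) 4 = 9 - \frac{9}{2} \cdot 4 = 9 - 18 = -9$)
$W \left(-18\right) 80 = \left(-9\right) \left(-18\right) 80 = 162 \cdot 80 = 12960$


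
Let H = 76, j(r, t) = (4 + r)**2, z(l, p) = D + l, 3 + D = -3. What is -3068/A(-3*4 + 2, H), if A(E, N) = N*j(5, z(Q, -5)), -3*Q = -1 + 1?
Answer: -767/1539 ≈ -0.49838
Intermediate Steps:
D = -6 (D = -3 - 3 = -6)
Q = 0 (Q = -(-1 + 1)/3 = -1/3*0 = 0)
z(l, p) = -6 + l
A(E, N) = 81*N (A(E, N) = N*(4 + 5)**2 = N*9**2 = N*81 = 81*N)
-3068/A(-3*4 + 2, H) = -3068/(81*76) = -3068/6156 = -3068*1/6156 = -767/1539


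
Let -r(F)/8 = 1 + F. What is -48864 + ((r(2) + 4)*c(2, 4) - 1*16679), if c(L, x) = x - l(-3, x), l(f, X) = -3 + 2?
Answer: -65643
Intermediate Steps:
l(f, X) = -1
c(L, x) = 1 + x (c(L, x) = x - 1*(-1) = x + 1 = 1 + x)
r(F) = -8 - 8*F (r(F) = -8*(1 + F) = -8 - 8*F)
-48864 + ((r(2) + 4)*c(2, 4) - 1*16679) = -48864 + (((-8 - 8*2) + 4)*(1 + 4) - 1*16679) = -48864 + (((-8 - 16) + 4)*5 - 16679) = -48864 + ((-24 + 4)*5 - 16679) = -48864 + (-20*5 - 16679) = -48864 + (-100 - 16679) = -48864 - 16779 = -65643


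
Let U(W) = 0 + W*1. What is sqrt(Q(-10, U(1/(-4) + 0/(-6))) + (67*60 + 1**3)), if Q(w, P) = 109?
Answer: sqrt(4130) ≈ 64.265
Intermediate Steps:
U(W) = W (U(W) = 0 + W = W)
sqrt(Q(-10, U(1/(-4) + 0/(-6))) + (67*60 + 1**3)) = sqrt(109 + (67*60 + 1**3)) = sqrt(109 + (4020 + 1)) = sqrt(109 + 4021) = sqrt(4130)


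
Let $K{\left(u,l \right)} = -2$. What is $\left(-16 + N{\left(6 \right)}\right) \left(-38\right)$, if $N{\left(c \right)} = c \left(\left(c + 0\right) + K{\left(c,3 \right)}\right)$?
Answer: $-304$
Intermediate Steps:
$N{\left(c \right)} = c \left(-2 + c\right)$ ($N{\left(c \right)} = c \left(\left(c + 0\right) - 2\right) = c \left(c - 2\right) = c \left(-2 + c\right)$)
$\left(-16 + N{\left(6 \right)}\right) \left(-38\right) = \left(-16 + 6 \left(-2 + 6\right)\right) \left(-38\right) = \left(-16 + 6 \cdot 4\right) \left(-38\right) = \left(-16 + 24\right) \left(-38\right) = 8 \left(-38\right) = -304$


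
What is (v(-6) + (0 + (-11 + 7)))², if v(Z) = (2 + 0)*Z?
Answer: 256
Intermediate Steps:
v(Z) = 2*Z
(v(-6) + (0 + (-11 + 7)))² = (2*(-6) + (0 + (-11 + 7)))² = (-12 + (0 - 4))² = (-12 - 4)² = (-16)² = 256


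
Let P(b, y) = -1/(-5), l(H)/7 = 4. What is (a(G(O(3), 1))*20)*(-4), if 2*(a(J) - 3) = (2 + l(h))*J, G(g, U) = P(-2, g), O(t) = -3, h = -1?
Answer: -480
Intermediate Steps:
l(H) = 28 (l(H) = 7*4 = 28)
P(b, y) = ⅕ (P(b, y) = -1*(-⅕) = ⅕)
G(g, U) = ⅕
a(J) = 3 + 15*J (a(J) = 3 + ((2 + 28)*J)/2 = 3 + (30*J)/2 = 3 + 15*J)
(a(G(O(3), 1))*20)*(-4) = ((3 + 15*(⅕))*20)*(-4) = ((3 + 3)*20)*(-4) = (6*20)*(-4) = 120*(-4) = -480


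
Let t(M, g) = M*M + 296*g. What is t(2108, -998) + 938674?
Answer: 5086930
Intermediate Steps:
t(M, g) = M² + 296*g
t(2108, -998) + 938674 = (2108² + 296*(-998)) + 938674 = (4443664 - 295408) + 938674 = 4148256 + 938674 = 5086930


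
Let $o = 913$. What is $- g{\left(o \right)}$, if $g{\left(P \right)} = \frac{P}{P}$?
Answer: $-1$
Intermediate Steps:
$g{\left(P \right)} = 1$
$- g{\left(o \right)} = \left(-1\right) 1 = -1$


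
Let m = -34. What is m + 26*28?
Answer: 694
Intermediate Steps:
m + 26*28 = -34 + 26*28 = -34 + 728 = 694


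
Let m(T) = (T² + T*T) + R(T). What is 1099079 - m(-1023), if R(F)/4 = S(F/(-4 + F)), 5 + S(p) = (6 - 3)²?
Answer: -993995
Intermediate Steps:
S(p) = 4 (S(p) = -5 + (6 - 3)² = -5 + 3² = -5 + 9 = 4)
R(F) = 16 (R(F) = 4*4 = 16)
m(T) = 16 + 2*T² (m(T) = (T² + T*T) + 16 = (T² + T²) + 16 = 2*T² + 16 = 16 + 2*T²)
1099079 - m(-1023) = 1099079 - (16 + 2*(-1023)²) = 1099079 - (16 + 2*1046529) = 1099079 - (16 + 2093058) = 1099079 - 1*2093074 = 1099079 - 2093074 = -993995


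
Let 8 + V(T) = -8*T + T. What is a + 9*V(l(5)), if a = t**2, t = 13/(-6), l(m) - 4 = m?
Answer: -22835/36 ≈ -634.31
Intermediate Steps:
l(m) = 4 + m
t = -13/6 (t = 13*(-1/6) = -13/6 ≈ -2.1667)
V(T) = -8 - 7*T (V(T) = -8 + (-8*T + T) = -8 - 7*T)
a = 169/36 (a = (-13/6)**2 = 169/36 ≈ 4.6944)
a + 9*V(l(5)) = 169/36 + 9*(-8 - 7*(4 + 5)) = 169/36 + 9*(-8 - 7*9) = 169/36 + 9*(-8 - 63) = 169/36 + 9*(-71) = 169/36 - 639 = -22835/36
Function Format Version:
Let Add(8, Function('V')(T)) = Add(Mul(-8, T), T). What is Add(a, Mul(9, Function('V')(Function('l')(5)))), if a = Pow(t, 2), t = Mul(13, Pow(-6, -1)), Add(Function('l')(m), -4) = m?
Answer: Rational(-22835, 36) ≈ -634.31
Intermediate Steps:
Function('l')(m) = Add(4, m)
t = Rational(-13, 6) (t = Mul(13, Rational(-1, 6)) = Rational(-13, 6) ≈ -2.1667)
Function('V')(T) = Add(-8, Mul(-7, T)) (Function('V')(T) = Add(-8, Add(Mul(-8, T), T)) = Add(-8, Mul(-7, T)))
a = Rational(169, 36) (a = Pow(Rational(-13, 6), 2) = Rational(169, 36) ≈ 4.6944)
Add(a, Mul(9, Function('V')(Function('l')(5)))) = Add(Rational(169, 36), Mul(9, Add(-8, Mul(-7, Add(4, 5))))) = Add(Rational(169, 36), Mul(9, Add(-8, Mul(-7, 9)))) = Add(Rational(169, 36), Mul(9, Add(-8, -63))) = Add(Rational(169, 36), Mul(9, -71)) = Add(Rational(169, 36), -639) = Rational(-22835, 36)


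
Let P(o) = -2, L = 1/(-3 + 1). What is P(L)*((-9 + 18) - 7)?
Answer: -4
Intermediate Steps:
L = -1/2 (L = 1/(-2) = -1/2 ≈ -0.50000)
P(L)*((-9 + 18) - 7) = -2*((-9 + 18) - 7) = -2*(9 - 7) = -2*2 = -4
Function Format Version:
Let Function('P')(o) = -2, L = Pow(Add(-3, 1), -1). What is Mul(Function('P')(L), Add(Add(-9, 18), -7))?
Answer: -4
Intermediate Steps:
L = Rational(-1, 2) (L = Pow(-2, -1) = Rational(-1, 2) ≈ -0.50000)
Mul(Function('P')(L), Add(Add(-9, 18), -7)) = Mul(-2, Add(Add(-9, 18), -7)) = Mul(-2, Add(9, -7)) = Mul(-2, 2) = -4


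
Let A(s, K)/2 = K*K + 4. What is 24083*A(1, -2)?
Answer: 385328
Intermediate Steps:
A(s, K) = 8 + 2*K**2 (A(s, K) = 2*(K*K + 4) = 2*(K**2 + 4) = 2*(4 + K**2) = 8 + 2*K**2)
24083*A(1, -2) = 24083*(8 + 2*(-2)**2) = 24083*(8 + 2*4) = 24083*(8 + 8) = 24083*16 = 385328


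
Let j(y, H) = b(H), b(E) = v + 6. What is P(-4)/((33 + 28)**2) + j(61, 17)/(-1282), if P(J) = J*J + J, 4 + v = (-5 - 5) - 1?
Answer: 48873/4770322 ≈ 0.010245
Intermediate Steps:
v = -15 (v = -4 + ((-5 - 5) - 1) = -4 + (-10 - 1) = -4 - 11 = -15)
b(E) = -9 (b(E) = -15 + 6 = -9)
P(J) = J + J**2 (P(J) = J**2 + J = J + J**2)
j(y, H) = -9
P(-4)/((33 + 28)**2) + j(61, 17)/(-1282) = (-4*(1 - 4))/((33 + 28)**2) - 9/(-1282) = (-4*(-3))/(61**2) - 9*(-1/1282) = 12/3721 + 9/1282 = 48873/4770322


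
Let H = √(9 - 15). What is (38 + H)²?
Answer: (38 + I*√6)² ≈ 1438.0 + 186.16*I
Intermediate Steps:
H = I*√6 (H = √(-6) = I*√6 ≈ 2.4495*I)
(38 + H)² = (38 + I*√6)²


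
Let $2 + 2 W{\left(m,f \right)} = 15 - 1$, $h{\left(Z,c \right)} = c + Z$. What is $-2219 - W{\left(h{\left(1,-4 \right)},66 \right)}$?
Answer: $-2225$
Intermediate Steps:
$h{\left(Z,c \right)} = Z + c$
$W{\left(m,f \right)} = 6$ ($W{\left(m,f \right)} = -1 + \frac{15 - 1}{2} = -1 + \frac{1}{2} \cdot 14 = -1 + 7 = 6$)
$-2219 - W{\left(h{\left(1,-4 \right)},66 \right)} = -2219 - 6 = -2225$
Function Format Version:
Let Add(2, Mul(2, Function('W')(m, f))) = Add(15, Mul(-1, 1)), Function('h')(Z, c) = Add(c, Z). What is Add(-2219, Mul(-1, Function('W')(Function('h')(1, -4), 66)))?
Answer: -2225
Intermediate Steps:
Function('h')(Z, c) = Add(Z, c)
Function('W')(m, f) = 6 (Function('W')(m, f) = Add(-1, Mul(Rational(1, 2), Add(15, Mul(-1, 1)))) = Add(-1, Mul(Rational(1, 2), Add(15, -1))) = Add(-1, Mul(Rational(1, 2), 14)) = Add(-1, 7) = 6)
Add(-2219, Mul(-1, Function('W')(Function('h')(1, -4), 66))) = Add(-2219, Mul(-1, 6)) = Add(-2219, -6) = -2225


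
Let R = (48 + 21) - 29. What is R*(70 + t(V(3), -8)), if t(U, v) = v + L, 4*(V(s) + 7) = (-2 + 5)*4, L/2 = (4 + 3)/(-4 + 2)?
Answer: 2200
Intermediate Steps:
L = -7 (L = 2*((4 + 3)/(-4 + 2)) = 2*(7/(-2)) = 2*(7*(-½)) = 2*(-7/2) = -7)
V(s) = -4 (V(s) = -7 + ((-2 + 5)*4)/4 = -7 + (3*4)/4 = -7 + (¼)*12 = -7 + 3 = -4)
t(U, v) = -7 + v (t(U, v) = v - 7 = -7 + v)
R = 40 (R = 69 - 29 = 40)
R*(70 + t(V(3), -8)) = 40*(70 + (-7 - 8)) = 40*(70 - 15) = 40*55 = 2200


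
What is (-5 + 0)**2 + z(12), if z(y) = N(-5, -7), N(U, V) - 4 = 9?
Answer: 38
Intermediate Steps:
N(U, V) = 13 (N(U, V) = 4 + 9 = 13)
z(y) = 13
(-5 + 0)**2 + z(12) = (-5 + 0)**2 + 13 = (-5)**2 + 13 = 25 + 13 = 38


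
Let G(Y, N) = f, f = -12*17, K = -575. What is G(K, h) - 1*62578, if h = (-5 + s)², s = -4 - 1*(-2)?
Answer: -62782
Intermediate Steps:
s = -2 (s = -4 + 2 = -2)
h = 49 (h = (-5 - 2)² = (-7)² = 49)
f = -204
G(Y, N) = -204
G(K, h) - 1*62578 = -204 - 1*62578 = -204 - 62578 = -62782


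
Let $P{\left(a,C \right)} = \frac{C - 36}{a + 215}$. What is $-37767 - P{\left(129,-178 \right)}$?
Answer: $- \frac{6495817}{172} \approx -37766.0$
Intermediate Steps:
$P{\left(a,C \right)} = \frac{-36 + C}{215 + a}$
$-37767 - P{\left(129,-178 \right)} = -37767 - \frac{-36 - 178}{215 + 129} = -37767 - \frac{1}{344} \left(-214\right) = -37767 - - \frac{107}{172} = -37767 + \frac{107}{172} = - \frac{6495817}{172}$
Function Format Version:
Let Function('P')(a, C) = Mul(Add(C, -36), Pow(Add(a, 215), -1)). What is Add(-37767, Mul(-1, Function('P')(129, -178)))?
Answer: Rational(-6495817, 172) ≈ -37766.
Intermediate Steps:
Function('P')(a, C) = Mul(Pow(Add(215, a), -1), Add(-36, C)) (Function('P')(a, C) = Mul(Add(-36, C), Pow(Add(215, a), -1)) = Mul(Pow(Add(215, a), -1), Add(-36, C)))
Add(-37767, Mul(-1, Function('P')(129, -178))) = Add(-37767, Mul(-1, Mul(Pow(Add(215, 129), -1), Add(-36, -178)))) = Add(-37767, Mul(-1, Mul(Pow(344, -1), -214))) = Add(-37767, Mul(-1, Mul(Rational(1, 344), -214))) = Add(-37767, Mul(-1, Rational(-107, 172))) = Add(-37767, Rational(107, 172)) = Rational(-6495817, 172)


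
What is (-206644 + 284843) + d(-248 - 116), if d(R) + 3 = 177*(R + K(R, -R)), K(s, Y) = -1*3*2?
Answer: 12706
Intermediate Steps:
K(s, Y) = -6 (K(s, Y) = -3*2 = -6)
d(R) = -1065 + 177*R (d(R) = -3 + 177*(R - 6) = -3 + 177*(-6 + R) = -3 + (-1062 + 177*R) = -1065 + 177*R)
(-206644 + 284843) + d(-248 - 116) = (-206644 + 284843) + (-1065 + 177*(-248 - 116)) = 78199 + (-1065 + 177*(-364)) = 78199 + (-1065 - 64428) = 78199 - 65493 = 12706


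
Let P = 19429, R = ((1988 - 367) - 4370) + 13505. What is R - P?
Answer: -8673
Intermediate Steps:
R = 10756 (R = (1621 - 4370) + 13505 = -2749 + 13505 = 10756)
R - P = 10756 - 1*19429 = 10756 - 19429 = -8673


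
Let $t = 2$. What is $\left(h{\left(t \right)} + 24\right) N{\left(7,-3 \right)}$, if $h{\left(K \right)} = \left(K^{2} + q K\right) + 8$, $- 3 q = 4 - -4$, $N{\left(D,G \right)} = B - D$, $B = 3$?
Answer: $- \frac{368}{3} \approx -122.67$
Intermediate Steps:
$N{\left(D,G \right)} = 3 - D$
$q = - \frac{8}{3}$ ($q = - \frac{4 - -4}{3} = - \frac{4 + 4}{3} = \left(- \frac{1}{3}\right) 8 = - \frac{8}{3} \approx -2.6667$)
$h{\left(K \right)} = 8 + K^{2} - \frac{8 K}{3}$ ($h{\left(K \right)} = \left(K^{2} - \frac{8 K}{3}\right) + 8 = 8 + K^{2} - \frac{8 K}{3}$)
$\left(h{\left(t \right)} + 24\right) N{\left(7,-3 \right)} = \left(\left(8 + 2^{2} - \frac{16}{3}\right) + 24\right) \left(3 - 7\right) = \left(\left(8 + 4 - \frac{16}{3}\right) + 24\right) \left(3 - 7\right) = \left(\frac{20}{3} + 24\right) \left(-4\right) = \frac{92}{3} \left(-4\right) = - \frac{368}{3}$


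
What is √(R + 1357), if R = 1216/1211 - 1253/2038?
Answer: 23*√15629511282742/2468018 ≈ 36.843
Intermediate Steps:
R = 960825/2468018 (R = 1216*(1/1211) - 1253*1/2038 = 1216/1211 - 1253/2038 = 960825/2468018 ≈ 0.38931)
√(R + 1357) = √(960825/2468018 + 1357) = √(3350061251/2468018) = 23*√15629511282742/2468018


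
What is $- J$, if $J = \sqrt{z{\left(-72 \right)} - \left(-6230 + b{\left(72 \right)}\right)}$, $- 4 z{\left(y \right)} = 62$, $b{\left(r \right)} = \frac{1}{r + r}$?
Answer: $- \frac{7 \sqrt{18263}}{12} \approx -78.832$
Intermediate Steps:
$b{\left(r \right)} = \frac{1}{2 r}$
$z{\left(y \right)} = - \frac{31}{2}$ ($z{\left(y \right)} = \left(- \frac{1}{4}\right) 62 = - \frac{31}{2}$)
$J = \frac{7 \sqrt{18263}}{12}$ ($J = \sqrt{- \frac{31}{2} - \left(-6230 + \frac{1}{2 \cdot 72}\right)} = \sqrt{- \frac{31}{2} + \left(6230 - \frac{1}{2} \cdot \frac{1}{72}\right)} = \sqrt{- \frac{31}{2} + \left(6230 - \frac{1}{144}\right)} = \sqrt{- \frac{31}{2} + \frac{897119}{144}} = \sqrt{\frac{894887}{144}} = \frac{7 \sqrt{18263}}{12} \approx 78.832$)
$- J = - \frac{7 \sqrt{18263}}{12}$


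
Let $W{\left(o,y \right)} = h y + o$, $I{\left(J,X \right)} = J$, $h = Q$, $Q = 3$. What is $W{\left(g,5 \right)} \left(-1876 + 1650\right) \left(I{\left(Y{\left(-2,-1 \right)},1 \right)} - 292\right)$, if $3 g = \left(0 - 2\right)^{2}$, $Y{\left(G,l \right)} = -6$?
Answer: $\frac{3300052}{3} \approx 1.1 \cdot 10^{6}$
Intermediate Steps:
$h = 3$
$g = \frac{4}{3}$ ($g = \frac{\left(0 - 2\right)^{2}}{3} = \frac{\left(-2\right)^{2}}{3} = \frac{1}{3} \cdot 4 = \frac{4}{3} \approx 1.3333$)
$W{\left(o,y \right)} = o + 3 y$ ($W{\left(o,y \right)} = 3 y + o = o + 3 y$)
$W{\left(g,5 \right)} \left(-1876 + 1650\right) \left(I{\left(Y{\left(-2,-1 \right)},1 \right)} - 292\right) = \left(\frac{4}{3} + 3 \cdot 5\right) \left(-1876 + 1650\right) \left(-6 - 292\right) = \left(\frac{4}{3} + 15\right) \left(\left(-226\right) \left(-298\right)\right) = \frac{49}{3} \cdot 67348 = \frac{3300052}{3}$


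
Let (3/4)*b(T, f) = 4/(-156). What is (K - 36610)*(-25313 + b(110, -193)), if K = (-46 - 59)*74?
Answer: 131436917500/117 ≈ 1.1234e+9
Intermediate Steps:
b(T, f) = -4/117 (b(T, f) = 4*(4/(-156))/3 = 4*(4*(-1/156))/3 = (4/3)*(-1/39) = -4/117)
K = -7770 (K = -105*74 = -7770)
(K - 36610)*(-25313 + b(110, -193)) = (-7770 - 36610)*(-25313 - 4/117) = -44380*(-2961625/117) = 131436917500/117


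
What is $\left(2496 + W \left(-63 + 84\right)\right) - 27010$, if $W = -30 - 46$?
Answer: $-26110$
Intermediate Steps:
$W = -76$ ($W = -30 - 46 = -76$)
$\left(2496 + W \left(-63 + 84\right)\right) - 27010 = \left(2496 - 76 \left(-63 + 84\right)\right) - 27010 = \left(2496 - 1596\right) - 27010 = 900 - 27010 = -26110$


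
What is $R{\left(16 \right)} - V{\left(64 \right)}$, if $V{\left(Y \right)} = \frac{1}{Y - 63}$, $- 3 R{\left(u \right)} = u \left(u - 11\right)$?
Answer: $- \frac{83}{3} \approx -27.667$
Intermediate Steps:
$R{\left(u \right)} = - \frac{u \left(-11 + u\right)}{3}$ ($R{\left(u \right)} = - \frac{u \left(u - 11\right)}{3} = - \frac{u \left(-11 + u\right)}{3}$)
$V{\left(Y \right)} = \frac{1}{-63 + Y}$
$R{\left(16 \right)} - V{\left(64 \right)} = \frac{1}{3} \cdot 16 \left(11 - 16\right) - \frac{1}{-63 + 64} = \frac{1}{3} \cdot 16 \left(11 - 16\right) - 1^{-1} = \frac{1}{3} \cdot 16 \left(-5\right) - 1 = - \frac{80}{3} - 1 = - \frac{83}{3}$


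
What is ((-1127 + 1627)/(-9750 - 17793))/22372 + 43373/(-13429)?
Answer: -6681525539252/2068710578571 ≈ -3.2298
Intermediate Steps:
((-1127 + 1627)/(-9750 - 17793))/22372 + 43373/(-13429) = (500/(-27543))*(1/22372) + 43373*(-1/13429) = (500*(-1/27543))*(1/22372) - 43373/13429 = -500/27543*1/22372 - 43373/13429 = -125/154047999 - 43373/13429 = -6681525539252/2068710578571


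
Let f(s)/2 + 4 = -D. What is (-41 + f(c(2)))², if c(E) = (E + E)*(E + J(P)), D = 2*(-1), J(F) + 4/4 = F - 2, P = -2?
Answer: 2025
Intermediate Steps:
J(F) = -3 + F (J(F) = -1 + (F - 2) = -1 + (-2 + F) = -3 + F)
D = -2
c(E) = 2*E*(-5 + E) (c(E) = (E + E)*(E + (-3 - 2)) = (2*E)*(E - 5) = (2*E)*(-5 + E) = 2*E*(-5 + E))
f(s) = -4 (f(s) = -8 + 2*(-1*(-2)) = -8 + 2*2 = -8 + 4 = -4)
(-41 + f(c(2)))² = (-41 - 4)² = (-45)² = 2025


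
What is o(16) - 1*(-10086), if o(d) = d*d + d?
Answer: 10358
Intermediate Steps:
o(d) = d + d**2 (o(d) = d**2 + d = d + d**2)
o(16) - 1*(-10086) = 16*(1 + 16) - 1*(-10086) = 16*17 + 10086 = 272 + 10086 = 10358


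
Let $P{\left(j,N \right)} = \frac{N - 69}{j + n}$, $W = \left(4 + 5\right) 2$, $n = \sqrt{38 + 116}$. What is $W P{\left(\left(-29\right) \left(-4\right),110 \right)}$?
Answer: $\frac{4756}{739} - \frac{41 \sqrt{154}}{739} \approx 5.7472$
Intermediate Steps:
$n = \sqrt{154} \approx 12.41$
$W = 18$ ($W = 9 \cdot 2 = 18$)
$P{\left(j,N \right)} = \frac{-69 + N}{j + \sqrt{154}}$ ($P{\left(j,N \right)} = \frac{N - 69}{j + \sqrt{154}} = \frac{-69 + N}{j + \sqrt{154}}$)
$W P{\left(\left(-29\right) \left(-4\right),110 \right)} = 18 \frac{-69 + 110}{\left(-29\right) \left(-4\right) + \sqrt{154}} = 18 \frac{1}{116 + \sqrt{154}} \cdot 41 = 18 \frac{41}{116 + \sqrt{154}} = \frac{738}{116 + \sqrt{154}}$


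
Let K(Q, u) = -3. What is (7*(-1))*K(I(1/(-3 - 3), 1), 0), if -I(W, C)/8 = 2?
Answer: 21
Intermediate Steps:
I(W, C) = -16 (I(W, C) = -8*2 = -16)
(7*(-1))*K(I(1/(-3 - 3), 1), 0) = (7*(-1))*(-3) = -7*(-3) = 21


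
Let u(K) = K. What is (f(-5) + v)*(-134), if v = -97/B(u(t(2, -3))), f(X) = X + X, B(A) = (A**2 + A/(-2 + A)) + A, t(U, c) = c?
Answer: 109210/33 ≈ 3309.4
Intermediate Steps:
B(A) = A + A**2 + A/(-2 + A) (B(A) = (A**2 + A/(-2 + A)) + A = A + A**2 + A/(-2 + A))
f(X) = 2*X
v = -485/33 (v = -97*(-(-2 - 3)/(3*(-1 + (-3)**2 - 1*(-3)))) = -97*5/(3*(-1 + 9 + 3)) = -97/((-3*(-1/5)*11)) = -97/33/5 = -97*5/33 = -485/33 ≈ -14.697)
(f(-5) + v)*(-134) = (2*(-5) - 485/33)*(-134) = (-10 - 485/33)*(-134) = -815/33*(-134) = 109210/33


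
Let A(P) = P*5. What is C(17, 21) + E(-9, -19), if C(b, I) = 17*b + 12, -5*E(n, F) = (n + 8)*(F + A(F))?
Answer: 1391/5 ≈ 278.20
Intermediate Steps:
A(P) = 5*P
E(n, F) = -6*F*(8 + n)/5 (E(n, F) = -(n + 8)*(F + 5*F)/5 = -(8 + n)*6*F/5 = -6*F*(8 + n)/5)
C(b, I) = 12 + 17*b
C(17, 21) + E(-9, -19) = (12 + 17*17) + (6/5)*(-19)*(-8 - 1*(-9)) = (12 + 289) + (6/5)*(-19)*(-8 + 9) = 301 + (6/5)*(-19)*1 = 301 - 114/5 = 1391/5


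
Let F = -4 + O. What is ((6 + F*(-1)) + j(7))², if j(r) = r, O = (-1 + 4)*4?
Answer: 25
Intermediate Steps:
O = 12 (O = 3*4 = 12)
F = 8 (F = -4 + 12 = 8)
((6 + F*(-1)) + j(7))² = ((6 + 8*(-1)) + 7)² = ((6 - 8) + 7)² = (-2 + 7)² = 5² = 25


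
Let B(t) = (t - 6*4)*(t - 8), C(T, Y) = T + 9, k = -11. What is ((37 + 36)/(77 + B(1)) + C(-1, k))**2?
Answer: 3908529/56644 ≈ 69.002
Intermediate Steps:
C(T, Y) = 9 + T
B(t) = (-24 + t)*(-8 + t) (B(t) = (t - 24)*(-8 + t) = (-24 + t)*(-8 + t))
((37 + 36)/(77 + B(1)) + C(-1, k))**2 = ((37 + 36)/(77 + (192 + 1**2 - 32*1)) + (9 - 1))**2 = (73/(77 + (192 + 1 - 32)) + 8)**2 = (73/(77 + 161) + 8)**2 = (73/238 + 8)**2 = (1977/238)**2 = 3908529/56644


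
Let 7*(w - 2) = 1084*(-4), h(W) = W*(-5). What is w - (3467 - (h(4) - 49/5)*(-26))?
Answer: -115837/35 ≈ -3309.6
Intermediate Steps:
h(W) = -5*W
w = -4322/7 (w = 2 + (1084*(-4))/7 = 2 + (⅐)*(-4336) = 2 - 4336/7 = -4322/7 ≈ -617.43)
w - (3467 - (h(4) - 49/5)*(-26)) = -4322/7 - (3467 - (-5*4 - 49/5)*(-26)) = -4322/7 - (3467 - (-20 - 49/5)*(-26)) = -4322/7 - (3467 - (-149)*(-26)/5) = -4322/7 - (3467 - 1*3874/5) = -4322/7 - (3467 - 3874/5) = -4322/7 - 1*13461/5 = -4322/7 - 13461/5 = -115837/35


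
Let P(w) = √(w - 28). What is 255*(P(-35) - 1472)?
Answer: -375360 + 765*I*√7 ≈ -3.7536e+5 + 2024.0*I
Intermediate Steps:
P(w) = √(-28 + w)
255*(P(-35) - 1472) = 255*(√(-28 - 35) - 1472) = 255*(√(-63) - 1472) = 255*(3*I*√7 - 1472) = 255*(-1472 + 3*I*√7) = -375360 + 765*I*√7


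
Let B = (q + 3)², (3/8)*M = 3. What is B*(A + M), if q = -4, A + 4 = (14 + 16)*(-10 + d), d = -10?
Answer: -596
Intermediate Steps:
M = 8 (M = (8/3)*3 = 8)
A = -604 (A = -4 + (14 + 16)*(-10 - 10) = -4 + 30*(-20) = -4 - 600 = -604)
B = 1 (B = (-4 + 3)² = (-1)² = 1)
B*(A + M) = 1*(-604 + 8) = 1*(-596) = -596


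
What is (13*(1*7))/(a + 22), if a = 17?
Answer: 7/3 ≈ 2.3333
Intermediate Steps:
(13*(1*7))/(a + 22) = (13*(1*7))/(17 + 22) = (13*7)/39 = 91*(1/39) = 7/3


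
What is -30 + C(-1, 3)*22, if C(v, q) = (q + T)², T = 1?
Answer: 322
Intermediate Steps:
C(v, q) = (1 + q)² (C(v, q) = (q + 1)² = (1 + q)²)
-30 + C(-1, 3)*22 = -30 + (1 + 3)²*22 = -30 + 4²*22 = -30 + 16*22 = -30 + 352 = 322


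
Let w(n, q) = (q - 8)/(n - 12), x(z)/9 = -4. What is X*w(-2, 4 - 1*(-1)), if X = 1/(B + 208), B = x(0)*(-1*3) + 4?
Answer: 3/4480 ≈ 0.00066964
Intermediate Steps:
x(z) = -36 (x(z) = 9*(-4) = -36)
B = 112 (B = -(-36)*3 + 4 = -36*(-3) + 4 = 108 + 4 = 112)
w(n, q) = (-8 + q)/(-12 + n)
X = 1/320 (X = 1/(112 + 208) = 1/320 ≈ 0.0031250)
X*w(-2, 4 - 1*(-1)) = ((-8 + (4 - 1*(-1)))/(-12 - 2))/320 = ((-8 + (4 + 1))/(-14))/320 = (-(-8 + 5)/14)/320 = (-1/14*(-3))/320 = (1/320)*(3/14) = 3/4480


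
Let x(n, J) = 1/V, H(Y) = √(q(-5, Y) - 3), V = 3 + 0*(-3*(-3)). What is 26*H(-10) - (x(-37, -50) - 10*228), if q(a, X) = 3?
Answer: 6839/3 ≈ 2279.7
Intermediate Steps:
V = 3 (V = 3 + 0*9 = 3 + 0 = 3)
H(Y) = 0 (H(Y) = √(3 - 3) = √0 = 0)
x(n, J) = ⅓ (x(n, J) = 1/3 = ⅓)
26*H(-10) - (x(-37, -50) - 10*228) = 26*0 - (⅓ - 10*228) = 0 - (⅓ - 1*2280) = 0 - (⅓ - 2280) = 0 - 1*(-6839/3) = 0 + 6839/3 = 6839/3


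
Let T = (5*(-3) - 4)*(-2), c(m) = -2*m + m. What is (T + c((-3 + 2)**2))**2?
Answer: 1369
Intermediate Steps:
c(m) = -m
T = 38 (T = (-15 - 4)*(-2) = -19*(-2) = 38)
(T + c((-3 + 2)**2))**2 = (38 - (-3 + 2)**2)**2 = (38 - 1*(-1)**2)**2 = (38 - 1*1)**2 = (38 - 1)**2 = 37**2 = 1369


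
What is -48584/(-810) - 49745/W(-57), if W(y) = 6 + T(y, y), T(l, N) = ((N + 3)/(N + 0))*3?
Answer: -126235573/22680 ≈ -5565.9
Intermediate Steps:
T(l, N) = 3*(3 + N)/N (T(l, N) = ((3 + N)/N)*3 = 3*(3 + N)/N)
W(y) = 9 + 9/y (W(y) = 6 + (3 + 9/y) = 9 + 9/y)
-48584/(-810) - 49745/W(-57) = -48584/(-810) - 49745/(9 + 9/(-57)) = -48584*(-1/810) - 49745/(9 + 9*(-1/57)) = 24292/405 - 49745/(9 - 3/19) = 24292/405 - 49745/168/19 = 24292/405 - 49745*19/168 = 24292/405 - 945155/168 = -126235573/22680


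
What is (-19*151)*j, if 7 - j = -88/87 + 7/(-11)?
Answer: -23743844/957 ≈ -24811.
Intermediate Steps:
j = 8276/957 (j = 7 - (-88/87 + 7/(-11)) = 7 - (-88*1/87 + 7*(-1/11)) = 7 - (-88/87 - 7/11) = 7 - 1*(-1577/957) = 7 + 1577/957 = 8276/957 ≈ 8.6479)
(-19*151)*j = -19*151*(8276/957) = -2869*8276/957 = -23743844/957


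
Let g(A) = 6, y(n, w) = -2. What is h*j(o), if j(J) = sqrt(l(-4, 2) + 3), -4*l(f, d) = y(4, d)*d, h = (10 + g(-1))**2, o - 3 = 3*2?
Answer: 512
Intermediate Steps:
o = 9 (o = 3 + 3*2 = 3 + 6 = 9)
h = 256 (h = (10 + 6)**2 = 16**2 = 256)
l(f, d) = d/2 (l(f, d) = -(-1)*d/2 = d/2)
j(J) = 2 (j(J) = sqrt((1/2)*2 + 3) = sqrt(1 + 3) = sqrt(4) = 2)
h*j(o) = 256*2 = 512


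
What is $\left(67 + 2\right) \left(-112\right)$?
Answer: $-7728$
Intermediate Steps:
$\left(67 + 2\right) \left(-112\right) = 69 \left(-112\right) = -7728$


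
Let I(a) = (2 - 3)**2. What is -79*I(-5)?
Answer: -79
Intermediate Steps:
I(a) = 1 (I(a) = (-1)**2 = 1)
-79*I(-5) = -79*1 = -79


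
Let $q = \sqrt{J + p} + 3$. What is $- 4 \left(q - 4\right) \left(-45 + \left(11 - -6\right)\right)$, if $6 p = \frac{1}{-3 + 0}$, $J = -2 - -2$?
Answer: $-112 + \frac{56 i \sqrt{2}}{3} \approx -112.0 + 26.399 i$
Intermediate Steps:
$J = 0$ ($J = -2 + 2 = 0$)
$p = - \frac{1}{18}$ ($p = \frac{1}{6 \left(-3 + 0\right)} = \frac{1}{6 \left(-3\right)} = \frac{1}{6} \left(- \frac{1}{3}\right) = - \frac{1}{18} \approx -0.055556$)
$q = 3 + \frac{i \sqrt{2}}{6}$ ($q = \sqrt{0 - \frac{1}{18}} + 3 = \sqrt{- \frac{1}{18}} + 3 = \frac{i \sqrt{2}}{6} + 3 = 3 + \frac{i \sqrt{2}}{6} \approx 3.0 + 0.2357 i$)
$- 4 \left(q - 4\right) \left(-45 + \left(11 - -6\right)\right) = - 4 \left(\left(3 + \frac{i \sqrt{2}}{6}\right) - 4\right) \left(-45 + \left(11 - -6\right)\right) = - 4 \left(-1 + \frac{i \sqrt{2}}{6}\right) \left(-45 + \left(11 + 6\right)\right) = \left(4 - \frac{2 i \sqrt{2}}{3}\right) \left(-45 + 17\right) = \left(4 - \frac{2 i \sqrt{2}}{3}\right) \left(-28\right) = -112 + \frac{56 i \sqrt{2}}{3}$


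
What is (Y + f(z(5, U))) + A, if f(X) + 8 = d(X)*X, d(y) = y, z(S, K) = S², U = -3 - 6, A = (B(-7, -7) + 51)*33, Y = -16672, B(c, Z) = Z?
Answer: -14603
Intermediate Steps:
A = 1452 (A = (-7 + 51)*33 = 44*33 = 1452)
U = -9
f(X) = -8 + X² (f(X) = -8 + X*X = -8 + X²)
(Y + f(z(5, U))) + A = (-16672 + (-8 + (5²)²)) + 1452 = (-16672 + (-8 + 25²)) + 1452 = (-16672 + (-8 + 625)) + 1452 = (-16672 + 617) + 1452 = -16055 + 1452 = -14603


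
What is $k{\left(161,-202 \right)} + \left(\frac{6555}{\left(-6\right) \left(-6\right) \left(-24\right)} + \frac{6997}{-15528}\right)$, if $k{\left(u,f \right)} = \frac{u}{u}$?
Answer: $- \frac{1311323}{186336} \approx -7.0374$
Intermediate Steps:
$k{\left(u,f \right)} = 1$
$k{\left(161,-202 \right)} + \left(\frac{6555}{\left(-6\right) \left(-6\right) \left(-24\right)} + \frac{6997}{-15528}\right) = 1 + \left(\frac{6555}{\left(-6\right) \left(-6\right) \left(-24\right)} + \frac{6997}{-15528}\right) = 1 + \left(\frac{6555}{36 \left(-24\right)} + 6997 \left(- \frac{1}{15528}\right)\right) = 1 + \left(\frac{6555}{-864} - \frac{6997}{15528}\right) = 1 + \left(6555 \left(- \frac{1}{864}\right) - \frac{6997}{15528}\right) = 1 - \frac{1497659}{186336} = - \frac{1311323}{186336}$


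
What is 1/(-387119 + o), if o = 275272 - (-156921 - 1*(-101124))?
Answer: -1/56050 ≈ -1.7841e-5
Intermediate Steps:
o = 331069 (o = 275272 - (-156921 + 101124) = 275272 - 1*(-55797) = 275272 + 55797 = 331069)
1/(-387119 + o) = 1/(-387119 + 331069) = 1/(-56050) = -1/56050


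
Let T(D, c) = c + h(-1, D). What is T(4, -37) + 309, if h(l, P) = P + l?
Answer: 275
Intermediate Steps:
T(D, c) = -1 + D + c (T(D, c) = c + (D - 1) = c + (-1 + D) = -1 + D + c)
T(4, -37) + 309 = (-1 + 4 - 37) + 309 = -34 + 309 = 275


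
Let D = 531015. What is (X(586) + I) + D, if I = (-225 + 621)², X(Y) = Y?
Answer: 688417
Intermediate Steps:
I = 156816 (I = 396² = 156816)
(X(586) + I) + D = (586 + 156816) + 531015 = 157402 + 531015 = 688417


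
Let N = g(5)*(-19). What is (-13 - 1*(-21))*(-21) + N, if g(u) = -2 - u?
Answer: -35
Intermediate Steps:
N = 133 (N = (-2 - 1*5)*(-19) = (-2 - 5)*(-19) = -7*(-19) = 133)
(-13 - 1*(-21))*(-21) + N = (-13 - 1*(-21))*(-21) + 133 = (-13 + 21)*(-21) + 133 = 8*(-21) + 133 = -168 + 133 = -35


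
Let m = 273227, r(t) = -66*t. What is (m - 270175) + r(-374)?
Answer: 27736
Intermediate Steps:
(m - 270175) + r(-374) = (273227 - 270175) - 66*(-374) = 3052 + 24684 = 27736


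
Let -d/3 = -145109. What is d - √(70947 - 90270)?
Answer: 435327 - 3*I*√2147 ≈ 4.3533e+5 - 139.01*I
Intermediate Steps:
d = 435327 (d = -3*(-145109) = 435327)
d - √(70947 - 90270) = 435327 - √(70947 - 90270) = 435327 - √(-19323) = 435327 - 3*I*√2147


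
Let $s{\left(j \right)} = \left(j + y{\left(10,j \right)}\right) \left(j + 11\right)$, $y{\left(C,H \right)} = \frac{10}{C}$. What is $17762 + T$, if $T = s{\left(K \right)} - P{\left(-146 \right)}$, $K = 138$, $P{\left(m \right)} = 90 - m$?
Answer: $38237$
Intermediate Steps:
$s{\left(j \right)} = \left(1 + j\right) \left(11 + j\right)$ ($s{\left(j \right)} = \left(j + \frac{10}{10}\right) \left(j + 11\right) = \left(j + 10 \cdot \frac{1}{10}\right) \left(11 + j\right) = \left(j + 1\right) \left(11 + j\right) = \left(1 + j\right) \left(11 + j\right)$)
$T = 20475$ ($T = \left(11 + 138^{2} + 12 \cdot 138\right) - \left(90 - -146\right) = \left(11 + 19044 + 1656\right) - \left(90 + 146\right) = 20711 - 236 = 20475$)
$17762 + T = 17762 + 20475 = 38237$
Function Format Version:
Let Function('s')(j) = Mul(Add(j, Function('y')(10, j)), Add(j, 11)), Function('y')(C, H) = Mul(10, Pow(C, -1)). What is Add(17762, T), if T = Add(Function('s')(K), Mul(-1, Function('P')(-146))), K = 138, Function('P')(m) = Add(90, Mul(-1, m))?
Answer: 38237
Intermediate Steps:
Function('s')(j) = Mul(Add(1, j), Add(11, j)) (Function('s')(j) = Mul(Add(j, Mul(10, Pow(10, -1))), Add(j, 11)) = Mul(Add(j, Mul(10, Rational(1, 10))), Add(11, j)) = Mul(Add(j, 1), Add(11, j)) = Mul(Add(1, j), Add(11, j)))
T = 20475 (T = Add(Add(11, Pow(138, 2), Mul(12, 138)), Mul(-1, Add(90, Mul(-1, -146)))) = Add(Add(11, 19044, 1656), Mul(-1, Add(90, 146))) = Add(20711, Mul(-1, 236)) = Add(20711, -236) = 20475)
Add(17762, T) = Add(17762, 20475) = 38237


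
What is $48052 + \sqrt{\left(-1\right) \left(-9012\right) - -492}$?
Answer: $48052 + 12 \sqrt{66} \approx 48150.0$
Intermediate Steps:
$48052 + \sqrt{\left(-1\right) \left(-9012\right) - -492} = 48052 + \sqrt{9012 + \left(-9425 + 9917\right)} = 48052 + \sqrt{9012 + 492} = 48052 + \sqrt{9504} = 48052 + 12 \sqrt{66}$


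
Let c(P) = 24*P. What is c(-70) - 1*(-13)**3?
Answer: 517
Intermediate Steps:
c(-70) - 1*(-13)**3 = 24*(-70) - 1*(-13)**3 = -1680 - 1*(-2197) = -1680 + 2197 = 517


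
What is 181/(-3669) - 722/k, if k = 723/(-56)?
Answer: 49404715/884229 ≈ 55.873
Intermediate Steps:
k = -723/56 (k = 723*(-1/56) = -723/56 ≈ -12.911)
181/(-3669) - 722/k = 181/(-3669) - 722/(-723/56) = 181*(-1/3669) - 722*(-56/723) = -181/3669 + 40432/723 = 49404715/884229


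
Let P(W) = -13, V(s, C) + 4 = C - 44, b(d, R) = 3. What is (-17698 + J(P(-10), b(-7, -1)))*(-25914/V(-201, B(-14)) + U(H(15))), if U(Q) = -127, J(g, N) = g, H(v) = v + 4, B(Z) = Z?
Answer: -159753220/31 ≈ -5.1533e+6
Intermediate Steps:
V(s, C) = -48 + C (V(s, C) = -4 + (C - 44) = -4 + (-44 + C) = -48 + C)
H(v) = 4 + v
(-17698 + J(P(-10), b(-7, -1)))*(-25914/V(-201, B(-14)) + U(H(15))) = (-17698 - 13)*(-25914/(-48 - 14) - 127) = -17711*(-25914/(-62) - 127) = -17711*(-25914*(-1/62) - 127) = -17711*(12957/31 - 127) = -17711*9020/31 = -159753220/31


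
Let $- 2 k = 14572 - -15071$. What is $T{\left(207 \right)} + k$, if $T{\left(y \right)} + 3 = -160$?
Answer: $- \frac{29969}{2} \approx -14985.0$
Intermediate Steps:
$T{\left(y \right)} = -163$ ($T{\left(y \right)} = -3 - 160 = -163$)
$k = - \frac{29643}{2}$ ($k = - \frac{14572 - -15071}{2} = - \frac{14572 + 15071}{2} = \left(- \frac{1}{2}\right) 29643 = - \frac{29643}{2} \approx -14822.0$)
$T{\left(207 \right)} + k = -163 - \frac{29643}{2} = - \frac{29969}{2}$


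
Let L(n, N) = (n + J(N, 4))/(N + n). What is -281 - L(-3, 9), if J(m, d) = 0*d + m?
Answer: -282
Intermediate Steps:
J(m, d) = m (J(m, d) = 0 + m = m)
L(n, N) = 1 (L(n, N) = (n + N)/(N + n) = (N + n)/(N + n) = 1)
-281 - L(-3, 9) = -281 - 1*1 = -281 - 1 = -282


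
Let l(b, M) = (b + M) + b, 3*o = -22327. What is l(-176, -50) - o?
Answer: 21121/3 ≈ 7040.3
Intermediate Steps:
o = -22327/3 (o = (⅓)*(-22327) = -22327/3 ≈ -7442.3)
l(b, M) = M + 2*b (l(b, M) = (M + b) + b = M + 2*b)
l(-176, -50) - o = (-50 + 2*(-176)) - 1*(-22327/3) = (-50 - 352) + 22327/3 = -402 + 22327/3 = 21121/3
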